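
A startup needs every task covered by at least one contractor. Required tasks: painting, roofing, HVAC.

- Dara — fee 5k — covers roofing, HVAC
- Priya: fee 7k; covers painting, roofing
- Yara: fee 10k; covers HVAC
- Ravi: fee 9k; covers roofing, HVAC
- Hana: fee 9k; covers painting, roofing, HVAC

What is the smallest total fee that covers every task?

Hana alone covers painting, roofing, HVAC — every task.
Total fee: 9.

9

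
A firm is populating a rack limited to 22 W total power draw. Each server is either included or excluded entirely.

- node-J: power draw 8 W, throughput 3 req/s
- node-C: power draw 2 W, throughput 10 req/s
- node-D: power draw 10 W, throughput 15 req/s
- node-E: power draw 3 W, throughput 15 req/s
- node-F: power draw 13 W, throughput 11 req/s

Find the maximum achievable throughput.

40

Take node-C, node-D, and node-E: power draw 2 + 10 + 3 = 15 ≤ 22, throughput 10 + 15 + 15 = 40.
No other feasible combination does better.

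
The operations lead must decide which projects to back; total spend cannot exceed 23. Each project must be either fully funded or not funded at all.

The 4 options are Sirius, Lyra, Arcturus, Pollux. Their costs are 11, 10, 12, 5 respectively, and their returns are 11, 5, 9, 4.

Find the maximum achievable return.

20

Take Sirius and Arcturus: cost 11 + 12 = 23 ≤ 23, return 11 + 9 = 20.
No other feasible combination does better.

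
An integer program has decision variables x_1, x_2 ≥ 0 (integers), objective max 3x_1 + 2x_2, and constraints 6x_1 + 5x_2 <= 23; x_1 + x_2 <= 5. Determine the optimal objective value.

Relaxing integrality, the LP optimum is 11.50 at (x_1,x_2) = (3.83, 0), which is not an integer point.
(x_1,x_2)=(3,1): 6·3+5·1=23≤23, 1·3+1·1=4≤5, objective 11.
(x_1,x_2)=(2,2): 6·2+5·2=22≤23, 1·2+1·2=4≤5, objective 10.
(x_1,x_2)=(3,0): 6·3+5·0=18≤23, 1·3+1·0=3≤5, objective 9.
Maximum is 11 at (x_1,x_2)=(3,1).

11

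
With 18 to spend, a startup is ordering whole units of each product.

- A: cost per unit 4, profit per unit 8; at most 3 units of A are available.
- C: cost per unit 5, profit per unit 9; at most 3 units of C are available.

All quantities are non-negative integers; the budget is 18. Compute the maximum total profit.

34

A has the best ratio (8/4); taking only A gives at most 3×8 = 24 (stopped by the supply cap of 3).
Mixing does better — 2×A and 2×C: cost 18 ≤ 18, profit 2·8 + 2·9 = 34.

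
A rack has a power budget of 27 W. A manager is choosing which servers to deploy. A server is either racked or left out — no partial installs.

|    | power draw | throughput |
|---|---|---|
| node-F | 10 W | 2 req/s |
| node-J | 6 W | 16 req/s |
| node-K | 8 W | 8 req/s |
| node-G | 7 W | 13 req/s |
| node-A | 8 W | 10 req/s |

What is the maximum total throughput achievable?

39

node-J + node-G + node-A: power draw 6 + 7 + 8 = 21 ≤ 27, throughput 16 + 13 + 10 = 39.
node-J + node-K + node-G: power draw 6 + 8 + 7 = 21 ≤ 27, throughput 16 + 8 + 13 = 37.
Best is node-J, node-G, and node-A with total throughput 39.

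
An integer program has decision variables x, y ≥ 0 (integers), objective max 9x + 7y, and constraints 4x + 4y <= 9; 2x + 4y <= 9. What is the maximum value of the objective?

(x,y)=(2,0): 4·2+4·0=8≤9, 2·2+4·0=4≤9, objective 18.
(x,y)=(1,1): 4·1+4·1=8≤9, 2·1+4·1=6≤9, objective 16.
(x,y)=(1,0): 4·1+4·0=4≤9, 2·1+4·0=2≤9, objective 9.
No feasible integer point exceeds 18.

18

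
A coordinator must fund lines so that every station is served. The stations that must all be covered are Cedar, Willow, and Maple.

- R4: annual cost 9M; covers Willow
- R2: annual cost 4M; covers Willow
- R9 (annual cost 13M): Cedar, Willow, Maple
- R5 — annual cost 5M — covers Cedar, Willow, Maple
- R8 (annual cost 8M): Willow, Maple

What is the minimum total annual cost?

This is an integer covering problem.
R5 alone covers Cedar, Willow, Maple — every station.
Total annual cost: 5.
No cover costs less than 5.

5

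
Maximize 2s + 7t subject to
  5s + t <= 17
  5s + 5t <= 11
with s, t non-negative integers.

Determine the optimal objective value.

(s,t)=(0,2) is feasible, giving 14.
(s,t)=(1,1) is feasible, giving 9.
(s,t)=(0,1) is feasible, giving 7.
The best lattice point is (0,2), giving 14.

14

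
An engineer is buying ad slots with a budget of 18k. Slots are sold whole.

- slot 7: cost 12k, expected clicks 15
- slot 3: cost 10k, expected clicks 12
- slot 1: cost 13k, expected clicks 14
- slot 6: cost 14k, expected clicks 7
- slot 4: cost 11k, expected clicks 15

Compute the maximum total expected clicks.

Allowing fractional choices, the relaxed optimum would be about 23.8, but ad slots are indivisible.
slot 4: cost 11 ≤ 18, expected clicks 15.
slot 7: cost 12 ≤ 18, expected clicks 15.
The maximum expected clicks is 15; one optimal choice is slot 4.

15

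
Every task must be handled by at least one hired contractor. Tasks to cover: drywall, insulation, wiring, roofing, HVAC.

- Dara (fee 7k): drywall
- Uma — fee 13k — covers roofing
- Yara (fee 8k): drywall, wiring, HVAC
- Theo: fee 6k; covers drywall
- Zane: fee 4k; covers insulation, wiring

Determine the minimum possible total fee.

25

Choose Uma, Yara, and Zane: together they cover drywall, insulation, wiring, roofing, HVAC — every task.
Total fee: 13 + 8 + 4 = 25.
No cover costs less than 25.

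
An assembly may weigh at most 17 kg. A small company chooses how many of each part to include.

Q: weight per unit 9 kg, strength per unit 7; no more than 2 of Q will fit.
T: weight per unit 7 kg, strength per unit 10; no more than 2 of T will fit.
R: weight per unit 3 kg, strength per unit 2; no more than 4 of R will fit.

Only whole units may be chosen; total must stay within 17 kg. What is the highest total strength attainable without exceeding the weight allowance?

This is a bounded integer knapsack.
2×T: weight 14 ≤ 17, strength 2·10 = 20.
2×T and 1×R: weight 17 ≤ 17, strength 2·10 + 1·2 = 22.
Best is 22.

22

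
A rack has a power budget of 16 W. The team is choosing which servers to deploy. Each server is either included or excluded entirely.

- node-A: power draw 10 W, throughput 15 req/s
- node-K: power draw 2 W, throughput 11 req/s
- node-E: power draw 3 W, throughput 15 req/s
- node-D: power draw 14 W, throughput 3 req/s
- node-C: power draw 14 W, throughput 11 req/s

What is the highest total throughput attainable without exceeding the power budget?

41

This is an integer program with binary decision variables.
Take node-A, node-K, and node-E: power draw 10 + 2 + 3 = 15 ≤ 16, throughput 15 + 11 + 15 = 41.
No other feasible combination does better.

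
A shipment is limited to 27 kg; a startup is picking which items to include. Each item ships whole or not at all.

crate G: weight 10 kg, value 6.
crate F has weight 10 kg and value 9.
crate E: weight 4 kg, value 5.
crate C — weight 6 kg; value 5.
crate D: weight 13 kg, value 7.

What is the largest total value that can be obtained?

21

Take crate F, crate E, and crate D: weight 10 + 4 + 13 = 27 ≤ 27, value 9 + 5 + 7 = 21.
No other feasible combination does better.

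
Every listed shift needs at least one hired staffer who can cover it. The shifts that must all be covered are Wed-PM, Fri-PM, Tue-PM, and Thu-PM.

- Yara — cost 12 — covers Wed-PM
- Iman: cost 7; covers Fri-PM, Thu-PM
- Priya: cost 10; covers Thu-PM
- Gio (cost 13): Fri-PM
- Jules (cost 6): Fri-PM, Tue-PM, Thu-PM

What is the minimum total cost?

18

Choose Yara and Jules: together they cover Wed-PM, Fri-PM, Tue-PM, Thu-PM — every shift.
Total cost: 12 + 6 = 18.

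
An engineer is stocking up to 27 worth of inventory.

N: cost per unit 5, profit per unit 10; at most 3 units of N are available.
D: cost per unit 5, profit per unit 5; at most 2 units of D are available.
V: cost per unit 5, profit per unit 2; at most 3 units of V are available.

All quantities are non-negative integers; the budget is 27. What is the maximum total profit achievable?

This is a bounded integer knapsack.
N has the best ratio (10/5); taking only N gives at most 3×10 = 30 (stopped by the supply cap of 3).
Mixing does better — 3×N and 2×D: cost 25 ≤ 27, profit 3·10 + 2·5 = 40.

40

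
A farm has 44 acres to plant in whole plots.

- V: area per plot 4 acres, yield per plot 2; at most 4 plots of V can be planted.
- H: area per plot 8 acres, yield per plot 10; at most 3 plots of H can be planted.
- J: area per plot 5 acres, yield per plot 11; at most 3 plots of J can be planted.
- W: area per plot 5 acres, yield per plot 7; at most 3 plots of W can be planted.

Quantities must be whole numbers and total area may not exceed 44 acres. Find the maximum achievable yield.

70

This is a bounded integer knapsack.
Take 3×H, 3×J, and 1×W: area 44 ≤ 44, yield 3·10 + 3·11 + 1·7 = 70.
J has the best ratio (11/5) and is taken to its limit of 3; remaining capacity is filled optimally with the others.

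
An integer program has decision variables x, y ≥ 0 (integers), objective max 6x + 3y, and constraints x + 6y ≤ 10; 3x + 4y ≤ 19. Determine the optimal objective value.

The continuous relaxation peaks at (6.33, 0) with value 38.00; rounding to a feasible lattice point costs some objective.
(x,y)=(6,0) is feasible, giving 36.
(x,y)=(5,0) is feasible, giving 30.
No feasible integer point exceeds 36.

36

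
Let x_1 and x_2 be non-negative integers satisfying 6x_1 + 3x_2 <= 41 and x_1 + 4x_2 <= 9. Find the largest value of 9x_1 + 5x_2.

54

The continuous relaxation peaks at (6.52, 0.619) with value 61.81; rounding to a feasible lattice point costs some objective.
(x_1,x_2)=(6,0) is feasible, giving 54.
(x_1,x_2)=(5,1) is feasible, giving 50.
(x_1,x_2)=(5,0) is feasible, giving 45.
Maximum is 54 at (x_1,x_2)=(6,0).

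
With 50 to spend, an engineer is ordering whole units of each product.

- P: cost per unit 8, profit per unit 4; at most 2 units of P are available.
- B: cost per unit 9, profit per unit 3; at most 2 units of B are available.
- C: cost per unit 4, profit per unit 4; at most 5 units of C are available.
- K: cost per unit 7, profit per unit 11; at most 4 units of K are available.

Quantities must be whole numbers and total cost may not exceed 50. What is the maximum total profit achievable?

K has the best ratio (11/7); taking only K gives at most 4×11 = 44 (stopped by the supply cap of 4).
Mixing does better — 5×C and 4×K: cost 48 ≤ 50, profit 5·4 + 4·11 = 64.

64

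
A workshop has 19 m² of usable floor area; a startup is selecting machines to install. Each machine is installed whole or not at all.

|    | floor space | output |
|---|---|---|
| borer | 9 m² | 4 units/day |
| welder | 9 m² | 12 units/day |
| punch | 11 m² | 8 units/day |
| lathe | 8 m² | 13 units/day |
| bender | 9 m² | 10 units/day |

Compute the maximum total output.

25

Allowing fractional choices, the relaxed optimum would be about 27.2, but machines are indivisible.
welder + lathe: floor space 9 + 8 = 17 ≤ 19, output 12 + 13 = 25.
lathe + bender: floor space 8 + 9 = 17 ≤ 19, output 13 + 10 = 23.
welder + bender: floor space 9 + 9 = 18 ≤ 19, output 12 + 10 = 22.
Best is welder and lathe with total output 25.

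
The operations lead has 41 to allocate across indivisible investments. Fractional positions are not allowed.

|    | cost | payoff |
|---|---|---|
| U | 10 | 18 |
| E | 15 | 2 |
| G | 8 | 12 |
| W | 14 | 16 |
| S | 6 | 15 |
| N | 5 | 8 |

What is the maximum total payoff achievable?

This is a 0-1 knapsack instance.
Take U, G, W, and S: cost 10 + 8 + 14 + 6 = 38 ≤ 41, payoff 18 + 12 + 16 + 15 = 61.
No other feasible combination does better.

61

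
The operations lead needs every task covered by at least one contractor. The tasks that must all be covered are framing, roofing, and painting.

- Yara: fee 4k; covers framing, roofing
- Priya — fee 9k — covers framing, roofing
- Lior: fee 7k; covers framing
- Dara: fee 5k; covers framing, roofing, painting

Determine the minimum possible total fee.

This is a weighted set-cover instance.
Dara alone covers framing, roofing, painting — every task.
Total fee: 5.
No cover costs less than 5.

5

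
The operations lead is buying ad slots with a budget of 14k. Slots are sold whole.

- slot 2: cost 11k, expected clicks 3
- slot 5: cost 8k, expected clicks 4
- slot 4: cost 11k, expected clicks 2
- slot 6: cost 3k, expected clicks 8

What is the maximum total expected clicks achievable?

This is a 0-1 knapsack instance.
Allowing fractional choices, the relaxed optimum would be about 12.8, but ad slots are indivisible.
slot 2 + slot 6: cost 11 + 3 = 14 ≤ 14, expected clicks 3 + 8 = 11.
slot 5 + slot 6: cost 8 + 3 = 11 ≤ 14, expected clicks 4 + 8 = 12.
slot 4 + slot 6: cost 11 + 3 = 14 ≤ 14, expected clicks 2 + 8 = 10.
Best is slot 5 and slot 6 with total expected clicks 12.

12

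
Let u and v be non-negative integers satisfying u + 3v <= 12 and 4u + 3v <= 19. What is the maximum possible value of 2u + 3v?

(u,v)=(2,3): 1·2+3·3=11≤12, 4·2+3·3=17≤19, objective 13.
(u,v)=(3,2): 1·3+3·2=9≤12, 4·3+3·2=18≤19, objective 12.
(u,v)=(1,3): 1·1+3·3=10≤12, 4·1+3·3=13≤19, objective 11.
The best lattice point is (2,3), giving 13.

13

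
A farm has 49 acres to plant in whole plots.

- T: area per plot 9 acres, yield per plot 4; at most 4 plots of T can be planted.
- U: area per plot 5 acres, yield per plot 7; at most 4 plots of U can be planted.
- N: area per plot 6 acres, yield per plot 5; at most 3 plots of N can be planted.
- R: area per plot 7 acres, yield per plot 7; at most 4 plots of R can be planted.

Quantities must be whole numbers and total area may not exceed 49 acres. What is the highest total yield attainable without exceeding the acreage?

This is a bounded integer knapsack.
4×U and 4×R: area 48 ≤ 49, yield 4·7 + 4·7 = 56.
3×U, 1×N, and 4×R: area 49 ≤ 49, yield 3·7 + 1·5 + 4·7 = 54.
Best is 56.

56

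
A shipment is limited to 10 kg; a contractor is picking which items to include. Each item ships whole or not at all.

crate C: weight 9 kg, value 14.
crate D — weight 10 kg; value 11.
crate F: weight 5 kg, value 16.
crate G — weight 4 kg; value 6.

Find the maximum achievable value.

This is a 0-1 knapsack instance.
crate F + crate G: weight 5 + 4 = 9 ≤ 10, value 16 + 6 = 22.
crate F: weight 5 ≤ 10, value 16.
crate C: weight 9 ≤ 10, value 14.
Best is crate F and crate G with total value 22.

22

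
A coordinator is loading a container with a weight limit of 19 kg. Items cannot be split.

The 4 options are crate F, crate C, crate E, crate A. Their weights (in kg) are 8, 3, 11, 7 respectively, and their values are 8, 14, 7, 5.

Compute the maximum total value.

27

crate C + crate E: weight 3 + 11 = 14 ≤ 19, value 14 + 7 = 21.
crate F + crate C: weight 8 + 3 = 11 ≤ 19, value 8 + 14 = 22.
crate F + crate C + crate A: weight 8 + 3 + 7 = 18 ≤ 19, value 8 + 14 + 5 = 27.
Best is crate F, crate C, and crate A with total value 27.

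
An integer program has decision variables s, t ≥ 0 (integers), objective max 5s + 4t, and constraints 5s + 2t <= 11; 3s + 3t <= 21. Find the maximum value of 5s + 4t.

(s,t)=(0,5): 5·0+2·5=10≤11, 3·0+3·5=15≤21, objective 20.
(s,t)=(0,4): 5·0+2·4=8≤11, 3·0+3·4=12≤21, objective 16.
The best lattice point is (0,5), giving 20.

20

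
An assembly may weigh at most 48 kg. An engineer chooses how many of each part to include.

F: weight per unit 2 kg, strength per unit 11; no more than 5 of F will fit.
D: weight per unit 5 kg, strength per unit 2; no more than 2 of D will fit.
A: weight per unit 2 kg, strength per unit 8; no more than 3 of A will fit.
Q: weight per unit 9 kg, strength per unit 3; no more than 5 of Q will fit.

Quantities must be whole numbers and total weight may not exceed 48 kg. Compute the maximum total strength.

F has the best ratio (11/2); taking only F gives at most 5×11 = 55 (stopped by the supply cap of 5).
Mixing does better — 5×F, 1×D, 3×A, and 3×Q: weight 48 ≤ 48, strength 5·11 + 1·2 + 3·8 + 3·3 = 90.

90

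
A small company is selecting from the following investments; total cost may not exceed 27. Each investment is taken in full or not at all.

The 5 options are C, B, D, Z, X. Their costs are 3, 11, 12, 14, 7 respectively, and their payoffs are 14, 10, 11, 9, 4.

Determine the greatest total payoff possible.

35

C + D + X: cost 3 + 12 + 7 = 22 ≤ 27, payoff 14 + 11 + 4 = 29.
C + B + D: cost 3 + 11 + 12 = 26 ≤ 27, payoff 14 + 10 + 11 = 35.
Best is C, B, and D with total payoff 35.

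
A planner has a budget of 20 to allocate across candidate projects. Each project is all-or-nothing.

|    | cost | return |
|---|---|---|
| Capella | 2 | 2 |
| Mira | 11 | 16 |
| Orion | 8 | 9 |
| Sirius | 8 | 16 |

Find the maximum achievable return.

Allowing fractional choices, the relaxed optimum would be about 33.1, but projects are indivisible.
Mira + Sirius: cost 11 + 8 = 19 ≤ 20, return 16 + 16 = 32.
Orion + Sirius: cost 8 + 8 = 16 ≤ 20, return 9 + 16 = 25.
Capella + Orion + Sirius: cost 2 + 8 + 8 = 18 ≤ 20, return 2 + 9 + 16 = 27.
Best is Mira and Sirius with total return 32.

32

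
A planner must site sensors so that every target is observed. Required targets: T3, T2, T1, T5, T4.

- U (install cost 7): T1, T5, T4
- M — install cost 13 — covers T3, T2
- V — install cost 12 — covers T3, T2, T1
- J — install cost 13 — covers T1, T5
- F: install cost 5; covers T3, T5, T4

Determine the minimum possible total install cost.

Choose V and F: together they cover T3, T2, T1, T5, T4 — every target.
Total install cost: 12 + 5 = 17.
No cover costs less than 17.

17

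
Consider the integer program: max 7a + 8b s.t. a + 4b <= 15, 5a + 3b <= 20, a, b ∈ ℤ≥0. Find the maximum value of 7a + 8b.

(a,b)=(2,3) is feasible, giving 38.
(a,b)=(1,3) is feasible, giving 31.
(a,b)=(2,2) is feasible, giving 30.
No feasible integer point exceeds 38.

38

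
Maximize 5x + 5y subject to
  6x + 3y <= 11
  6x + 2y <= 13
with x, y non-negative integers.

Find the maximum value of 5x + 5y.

(x,y)=(0,3): 6·0+3·3=9≤11, 6·0+2·3=6≤13, objective 15.
(x,y)=(0,2): 6·0+3·2=6≤11, 6·0+2·2=4≤13, objective 10.
The best lattice point is (0,3), giving 15.

15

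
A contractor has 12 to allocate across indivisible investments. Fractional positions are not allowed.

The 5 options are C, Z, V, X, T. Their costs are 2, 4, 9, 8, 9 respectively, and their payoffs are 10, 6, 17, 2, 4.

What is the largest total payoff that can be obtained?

27

This is an integer program with binary decision variables.
Take C and V: cost 2 + 9 = 11 ≤ 12, payoff 10 + 17 = 27.
No other feasible combination does better.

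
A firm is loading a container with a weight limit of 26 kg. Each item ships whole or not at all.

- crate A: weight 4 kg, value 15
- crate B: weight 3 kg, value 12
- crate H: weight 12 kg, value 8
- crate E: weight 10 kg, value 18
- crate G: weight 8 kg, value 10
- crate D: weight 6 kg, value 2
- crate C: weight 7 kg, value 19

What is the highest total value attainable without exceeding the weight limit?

64

This is a 0-1 knapsack instance.
Allowing fractional choices, the relaxed optimum would be about 66.5, but items are indivisible.
crate A + crate B + crate E + crate G: weight 4 + 3 + 10 + 8 = 25 ≤ 26, value 15 + 12 + 18 + 10 = 55.
crate A + crate B + crate E + crate C: weight 4 + 3 + 10 + 7 = 24 ≤ 26, value 15 + 12 + 18 + 19 = 64.
crate A + crate B + crate G + crate C: weight 4 + 3 + 8 + 7 = 22 ≤ 26, value 15 + 12 + 10 + 19 = 56.
Best is crate A, crate B, crate E, and crate C with total value 64.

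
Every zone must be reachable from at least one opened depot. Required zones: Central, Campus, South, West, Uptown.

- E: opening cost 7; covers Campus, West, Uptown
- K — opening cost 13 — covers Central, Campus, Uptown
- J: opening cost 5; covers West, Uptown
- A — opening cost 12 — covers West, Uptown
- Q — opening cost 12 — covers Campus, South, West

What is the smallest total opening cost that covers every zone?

25

The greedy cost-per-new-zone heuristic would pick E, Q, and K for 32, but a cheaper cover exists.
Choose K and Q: together they cover Central, Campus, South, West, Uptown — every zone.
Total opening cost: 13 + 12 = 25.
No cover costs less than 25.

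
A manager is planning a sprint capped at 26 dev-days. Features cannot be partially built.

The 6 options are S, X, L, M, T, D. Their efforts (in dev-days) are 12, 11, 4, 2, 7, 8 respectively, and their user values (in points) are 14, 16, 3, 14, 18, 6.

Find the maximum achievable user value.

S + L + M + T: effort 12 + 4 + 2 + 7 = 25 ≤ 26, user value 14 + 3 + 14 + 18 = 49.
X + L + M + T: effort 11 + 4 + 2 + 7 = 24 ≤ 26, user value 16 + 3 + 14 + 18 = 51.
Best is X, L, M, and T with total user value 51.

51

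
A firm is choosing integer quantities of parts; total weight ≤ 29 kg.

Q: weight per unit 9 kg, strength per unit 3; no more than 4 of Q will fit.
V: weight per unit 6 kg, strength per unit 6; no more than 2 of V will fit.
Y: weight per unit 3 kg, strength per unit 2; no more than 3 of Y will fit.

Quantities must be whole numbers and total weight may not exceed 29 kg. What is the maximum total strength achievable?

This is a bounded integer knapsack.
V has the best ratio (6/6); taking only V gives at most 2×6 = 12 (stopped by the supply cap of 2).
Mixing does better — 1×Q, 2×V, and 2×Y: weight 27 ≤ 29, strength 1·3 + 2·6 + 2·2 = 19.

19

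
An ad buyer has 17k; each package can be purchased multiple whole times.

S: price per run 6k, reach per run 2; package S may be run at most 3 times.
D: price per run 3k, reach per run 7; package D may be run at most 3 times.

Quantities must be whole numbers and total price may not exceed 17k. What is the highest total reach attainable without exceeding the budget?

1×S and 3×D: price 15 ≤ 17, reach 1·2 + 3·7 = 23.
3×D: price 9 ≤ 17, reach 3·7 = 21.
Best is 23.

23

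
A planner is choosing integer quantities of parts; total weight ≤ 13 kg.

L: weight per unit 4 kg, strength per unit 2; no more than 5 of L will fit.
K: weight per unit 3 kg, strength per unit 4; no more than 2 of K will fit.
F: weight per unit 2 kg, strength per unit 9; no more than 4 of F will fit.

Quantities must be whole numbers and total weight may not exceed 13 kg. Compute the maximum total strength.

40

This is a bounded integer knapsack.
F has the best ratio (9/2); taking only F gives at most 4×9 = 36 (stopped by the supply cap of 4).
Mixing does better — 1×K and 4×F: weight 11 ≤ 13, strength 1·4 + 4·9 = 40.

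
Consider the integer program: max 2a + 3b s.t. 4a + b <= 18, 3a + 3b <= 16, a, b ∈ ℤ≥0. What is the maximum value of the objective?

(a,b)=(0,5): 4·0+1·5=5≤18, 3·0+3·5=15≤16, objective 15.
(a,b)=(1,4): 4·1+1·4=8≤18, 3·1+3·4=15≤16, objective 14.
(a,b)=(0,4): 4·0+1·4=4≤18, 3·0+3·4=12≤16, objective 12.
No feasible integer point exceeds 15.

15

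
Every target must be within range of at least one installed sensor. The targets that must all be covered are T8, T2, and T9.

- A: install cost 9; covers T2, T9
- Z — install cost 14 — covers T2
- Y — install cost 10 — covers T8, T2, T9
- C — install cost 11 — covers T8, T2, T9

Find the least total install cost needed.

This is a weighted set-cover instance.
Y alone covers T8, T2, T9 — every target.
Total install cost: 10.
No cover costs less than 10.

10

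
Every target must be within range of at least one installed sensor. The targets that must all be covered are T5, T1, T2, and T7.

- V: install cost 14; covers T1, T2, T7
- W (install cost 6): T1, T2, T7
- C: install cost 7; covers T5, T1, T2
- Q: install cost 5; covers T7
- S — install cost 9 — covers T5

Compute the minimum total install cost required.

12

Choose C and Q: together they cover T5, T1, T2, T7 — every target.
Total install cost: 7 + 5 = 12.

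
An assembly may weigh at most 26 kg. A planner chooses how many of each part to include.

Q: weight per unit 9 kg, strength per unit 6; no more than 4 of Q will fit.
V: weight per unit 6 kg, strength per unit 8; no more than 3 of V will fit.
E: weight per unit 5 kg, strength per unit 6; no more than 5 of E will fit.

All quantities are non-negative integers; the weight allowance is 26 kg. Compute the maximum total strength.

This is a bounded integer knapsack.
Take 1×V and 4×E: weight 26 ≤ 26, strength 1·8 + 4·6 = 32.
No other integer combination yields more.

32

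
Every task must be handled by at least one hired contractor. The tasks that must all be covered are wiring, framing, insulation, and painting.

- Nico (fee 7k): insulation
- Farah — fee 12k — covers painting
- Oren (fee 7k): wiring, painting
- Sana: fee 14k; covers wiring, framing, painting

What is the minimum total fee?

This is an integer covering problem.
The greedy cost-per-new-task heuristic would pick Oren, Nico, and Sana for 28, but a cheaper cover exists.
Choose Nico and Sana: together they cover wiring, framing, insulation, painting — every task.
Total fee: 7 + 14 = 21.
No cover costs less than 21.

21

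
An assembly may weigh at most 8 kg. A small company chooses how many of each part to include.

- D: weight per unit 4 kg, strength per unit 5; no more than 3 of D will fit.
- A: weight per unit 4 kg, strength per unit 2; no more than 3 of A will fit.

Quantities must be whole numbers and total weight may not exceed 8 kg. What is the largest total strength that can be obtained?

D has the best ratio (5/4); taking only D gives at most 2×5 = 10 (stopped by the weight limit).
Optimal: 2×D: weight 8 ≤ 8, strength 2·5 = 10.

10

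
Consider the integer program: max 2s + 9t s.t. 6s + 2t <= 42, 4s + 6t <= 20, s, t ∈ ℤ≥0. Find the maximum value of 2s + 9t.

(s,t)=(0,3): 6·0+2·3=6≤42, 4·0+6·3=18≤20, objective 27.
(s,t)=(1,2): 6·1+2·2=10≤42, 4·1+6·2=16≤20, objective 20.
(s,t)=(0,2): 6·0+2·2=4≤42, 4·0+6·2=12≤20, objective 18.
Maximum is 27 at (s,t)=(0,3).

27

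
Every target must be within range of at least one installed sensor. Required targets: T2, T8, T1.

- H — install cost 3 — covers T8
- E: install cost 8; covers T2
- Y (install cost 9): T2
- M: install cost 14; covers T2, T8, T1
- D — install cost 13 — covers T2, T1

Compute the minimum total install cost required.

The greedy cost-per-new-target heuristic would pick H and D for 16, but a cheaper cover exists.
M alone covers T2, T8, T1 — every target.
Total install cost: 14.
No cover costs less than 14.

14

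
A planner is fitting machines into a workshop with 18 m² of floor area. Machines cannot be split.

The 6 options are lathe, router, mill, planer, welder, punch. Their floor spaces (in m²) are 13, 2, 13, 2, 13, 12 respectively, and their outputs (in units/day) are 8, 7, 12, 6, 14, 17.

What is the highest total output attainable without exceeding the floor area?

30

Take router, planer, and punch: floor space 2 + 2 + 12 = 16 ≤ 18, output 7 + 6 + 17 = 30.
No other feasible combination does better.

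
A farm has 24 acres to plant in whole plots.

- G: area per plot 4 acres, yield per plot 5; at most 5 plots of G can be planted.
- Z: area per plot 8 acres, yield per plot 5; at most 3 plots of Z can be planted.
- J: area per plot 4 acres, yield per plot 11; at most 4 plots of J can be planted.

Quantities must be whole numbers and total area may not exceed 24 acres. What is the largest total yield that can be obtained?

1×Z and 4×J: area 24 ≤ 24, yield 1·5 + 4·11 = 49.
2×G and 4×J: area 24 ≤ 24, yield 2·5 + 4·11 = 54.
Best is 54.

54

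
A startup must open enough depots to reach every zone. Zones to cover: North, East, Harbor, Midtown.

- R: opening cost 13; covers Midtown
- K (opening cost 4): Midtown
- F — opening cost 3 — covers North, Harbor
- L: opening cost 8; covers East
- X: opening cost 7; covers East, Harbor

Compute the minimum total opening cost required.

14

Choose K, F, and X: together they cover North, East, Harbor, Midtown — every zone.
Total opening cost: 4 + 3 + 7 = 14.
No cover costs less than 14.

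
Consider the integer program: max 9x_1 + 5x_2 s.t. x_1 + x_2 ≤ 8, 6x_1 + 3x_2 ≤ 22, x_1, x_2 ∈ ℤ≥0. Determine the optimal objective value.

35

(x_1,x_2)=(0,7): 1·0+1·7=7≤8, 6·0+3·7=21≤22, objective 35.
(x_1,x_2)=(0,6): 1·0+1·6=6≤8, 6·0+3·6=18≤22, objective 30.
No feasible integer point exceeds 35.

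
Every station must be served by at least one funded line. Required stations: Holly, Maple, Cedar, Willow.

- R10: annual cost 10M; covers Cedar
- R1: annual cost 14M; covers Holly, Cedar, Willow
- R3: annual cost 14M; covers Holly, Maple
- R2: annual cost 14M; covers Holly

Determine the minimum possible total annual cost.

This is a weighted set-cover instance.
Choose R1 and R3: together they cover Holly, Maple, Cedar, Willow — every station.
Total annual cost: 14 + 14 = 28.
No cover costs less than 28.

28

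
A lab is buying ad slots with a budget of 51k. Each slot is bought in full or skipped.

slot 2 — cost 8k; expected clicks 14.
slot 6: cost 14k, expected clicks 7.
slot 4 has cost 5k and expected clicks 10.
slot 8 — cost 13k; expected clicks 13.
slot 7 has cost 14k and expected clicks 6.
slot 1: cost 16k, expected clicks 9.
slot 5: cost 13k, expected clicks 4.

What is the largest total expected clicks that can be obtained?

This is a 0-1 knapsack instance.
slot 2 + slot 4 + slot 8 + slot 1: cost 8 + 5 + 13 + 16 = 42 ≤ 51, expected clicks 14 + 10 + 13 + 9 = 46.
slot 2 + slot 6 + slot 4 + slot 8: cost 8 + 14 + 5 + 13 = 40 ≤ 51, expected clicks 14 + 7 + 10 + 13 = 44.
Best is slot 2, slot 4, slot 8, and slot 1 with total expected clicks 46.

46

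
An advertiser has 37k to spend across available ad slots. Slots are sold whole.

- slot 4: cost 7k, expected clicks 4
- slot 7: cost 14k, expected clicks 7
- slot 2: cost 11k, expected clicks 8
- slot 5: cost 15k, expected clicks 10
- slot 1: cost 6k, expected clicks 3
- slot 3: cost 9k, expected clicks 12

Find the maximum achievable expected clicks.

slot 4 + slot 5 + slot 1 + slot 3: cost 7 + 15 + 6 + 9 = 37 ≤ 37, expected clicks 4 + 10 + 3 + 12 = 29.
slot 4 + slot 2 + slot 1 + slot 3: cost 7 + 11 + 6 + 9 = 33 ≤ 37, expected clicks 4 + 8 + 3 + 12 = 27.
slot 2 + slot 5 + slot 3: cost 11 + 15 + 9 = 35 ≤ 37, expected clicks 8 + 10 + 12 = 30.
Best is slot 2, slot 5, and slot 3 with total expected clicks 30.

30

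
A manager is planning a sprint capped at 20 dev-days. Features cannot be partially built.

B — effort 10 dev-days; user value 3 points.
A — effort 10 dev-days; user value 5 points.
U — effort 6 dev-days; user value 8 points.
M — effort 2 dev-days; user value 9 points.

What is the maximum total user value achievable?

22

Allowing fractional choices, the relaxed optimum would be about 22.6, but features are indivisible.
B + U + M: effort 10 + 6 + 2 = 18 ≤ 20, user value 3 + 8 + 9 = 20.
U + M: effort 6 + 2 = 8 ≤ 20, user value 8 + 9 = 17.
A + U + M: effort 10 + 6 + 2 = 18 ≤ 20, user value 5 + 8 + 9 = 22.
Best is A, U, and M with total user value 22.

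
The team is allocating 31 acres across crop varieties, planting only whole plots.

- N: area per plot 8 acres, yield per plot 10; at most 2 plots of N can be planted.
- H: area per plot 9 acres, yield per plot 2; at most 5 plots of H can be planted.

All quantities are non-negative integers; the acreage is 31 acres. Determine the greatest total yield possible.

This is a bounded integer knapsack.
2×N: area 16 ≤ 31, yield 2·10 = 20.
2×N and 1×H: area 25 ≤ 31, yield 2·10 + 1·2 = 22.
Best is 22.

22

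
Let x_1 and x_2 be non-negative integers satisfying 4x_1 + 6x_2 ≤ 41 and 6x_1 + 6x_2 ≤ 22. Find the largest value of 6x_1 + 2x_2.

The continuous relaxation peaks at (3.67, 0) with value 22.00; rounding to a feasible lattice point costs some objective.
(x_1,x_2)=(3,0): 4·3+6·0=12≤41, 6·3+6·0=18≤22, objective 18.
(x_1,x_2)=(2,1): 4·2+6·1=14≤41, 6·2+6·1=18≤22, objective 14.
(x_1,x_2)=(2,0): 4·2+6·0=8≤41, 6·2+6·0=12≤22, objective 12.
The best lattice point is (3,0), giving 18.

18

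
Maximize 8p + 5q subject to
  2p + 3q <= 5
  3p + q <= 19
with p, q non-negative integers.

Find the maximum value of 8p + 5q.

16

The continuous relaxation peaks at (2.5, 0) with value 20.00; rounding to a feasible lattice point costs some objective.
(p,q)=(2,0) is feasible, giving 16.
(p,q)=(1,1) is feasible, giving 13.
No feasible integer point exceeds 16.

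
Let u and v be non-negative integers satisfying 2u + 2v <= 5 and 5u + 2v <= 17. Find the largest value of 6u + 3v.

(u,v)=(2,0): 2·2+2·0=4≤5, 5·2+2·0=10≤17, objective 12.
(u,v)=(1,1): 2·1+2·1=4≤5, 5·1+2·1=7≤17, objective 9.
(u,v)=(1,0): 2·1+2·0=2≤5, 5·1+2·0=5≤17, objective 6.
The best lattice point is (2,0), giving 12.

12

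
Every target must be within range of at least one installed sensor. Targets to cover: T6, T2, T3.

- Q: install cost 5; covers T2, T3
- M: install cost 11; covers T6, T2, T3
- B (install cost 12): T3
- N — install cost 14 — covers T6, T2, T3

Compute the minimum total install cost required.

11

M alone covers T6, T2, T3 — every target.
Total install cost: 11.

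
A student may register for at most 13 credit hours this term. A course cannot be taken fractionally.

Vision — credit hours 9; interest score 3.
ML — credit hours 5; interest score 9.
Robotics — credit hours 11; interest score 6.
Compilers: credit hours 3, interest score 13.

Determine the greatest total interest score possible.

This is a 0-1 knapsack instance.
Take ML and Compilers: credit hours 5 + 3 = 8 ≤ 13, interest score 9 + 13 = 22.
No other feasible combination does better.

22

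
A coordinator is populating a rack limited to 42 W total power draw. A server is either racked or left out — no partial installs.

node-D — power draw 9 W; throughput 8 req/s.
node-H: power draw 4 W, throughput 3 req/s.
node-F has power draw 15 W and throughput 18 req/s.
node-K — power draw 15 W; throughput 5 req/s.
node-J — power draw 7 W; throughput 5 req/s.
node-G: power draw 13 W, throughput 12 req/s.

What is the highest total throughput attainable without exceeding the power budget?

41

node-D + node-H + node-F + node-G: power draw 9 + 4 + 15 + 13 = 41 ≤ 42, throughput 8 + 3 + 18 + 12 = 41.
node-H + node-F + node-J + node-G: power draw 4 + 15 + 7 + 13 = 39 ≤ 42, throughput 3 + 18 + 5 + 12 = 38.
node-D + node-F + node-G: power draw 9 + 15 + 13 = 37 ≤ 42, throughput 8 + 18 + 12 = 38.
Best is node-D, node-H, node-F, and node-G with total throughput 41.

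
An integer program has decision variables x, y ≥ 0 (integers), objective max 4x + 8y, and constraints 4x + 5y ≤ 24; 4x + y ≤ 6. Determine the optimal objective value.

32

Relaxing integrality, the LP optimum is 38.40 at (x,y) = (0, 4.8), which is not an integer point.
(x,y)=(0,4): 4·0+5·4=20≤24, 4·0+1·4=4≤6, objective 32.
(x,y)=(0,3): 4·0+5·3=15≤24, 4·0+1·3=3≤6, objective 24.
No feasible integer point exceeds 32.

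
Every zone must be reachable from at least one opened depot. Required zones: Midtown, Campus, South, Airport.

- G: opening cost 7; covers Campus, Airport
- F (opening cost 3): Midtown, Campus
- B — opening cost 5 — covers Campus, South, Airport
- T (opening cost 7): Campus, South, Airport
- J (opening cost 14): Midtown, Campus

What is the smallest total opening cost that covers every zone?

8

Choose F and B: together they cover Midtown, Campus, South, Airport — every zone.
Total opening cost: 3 + 5 = 8.
No cover costs less than 8.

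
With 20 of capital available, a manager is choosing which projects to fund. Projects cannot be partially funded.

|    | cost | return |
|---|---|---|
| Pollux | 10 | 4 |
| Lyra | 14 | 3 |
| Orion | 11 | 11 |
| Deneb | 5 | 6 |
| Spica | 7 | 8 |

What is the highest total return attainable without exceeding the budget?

This is a 0-1 knapsack instance.
Take Orion and Spica: cost 11 + 7 = 18 ≤ 20, return 11 + 8 = 19.
No other feasible combination does better.

19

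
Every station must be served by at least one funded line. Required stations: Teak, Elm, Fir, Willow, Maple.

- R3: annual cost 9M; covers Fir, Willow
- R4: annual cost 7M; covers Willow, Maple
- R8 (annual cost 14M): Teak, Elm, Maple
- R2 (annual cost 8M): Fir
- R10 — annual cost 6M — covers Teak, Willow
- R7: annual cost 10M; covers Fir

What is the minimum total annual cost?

23

This is a weighted set-cover instance.
The greedy cost-per-new-station heuristic would pick R10, R4, R2, and R8 for 35, but a cheaper cover exists.
Choose R3 and R8: together they cover Teak, Elm, Fir, Willow, Maple — every station.
Total annual cost: 9 + 14 = 23.
No cover costs less than 23.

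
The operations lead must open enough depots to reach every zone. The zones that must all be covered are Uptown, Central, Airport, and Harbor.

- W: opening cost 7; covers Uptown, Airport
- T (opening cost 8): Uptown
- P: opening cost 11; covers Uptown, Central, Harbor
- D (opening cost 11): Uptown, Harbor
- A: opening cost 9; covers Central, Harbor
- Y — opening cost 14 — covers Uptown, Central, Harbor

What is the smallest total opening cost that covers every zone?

16

Choose W and A: together they cover Uptown, Central, Airport, Harbor — every zone.
Total opening cost: 7 + 9 = 16.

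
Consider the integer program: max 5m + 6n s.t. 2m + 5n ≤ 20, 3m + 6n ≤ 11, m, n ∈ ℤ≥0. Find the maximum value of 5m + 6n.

Relaxing integrality, the LP optimum is 18.33 at (m,n) = (3.67, 0), which is not an integer point.
(m,n)=(3,0) is feasible, giving 15.
(m,n)=(2,0) is feasible, giving 10.
The best lattice point is (3,0), giving 15.

15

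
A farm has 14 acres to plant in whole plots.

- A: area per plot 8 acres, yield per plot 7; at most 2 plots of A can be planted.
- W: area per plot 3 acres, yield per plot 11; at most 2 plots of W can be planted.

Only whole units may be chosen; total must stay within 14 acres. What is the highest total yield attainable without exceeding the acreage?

29

W has the best ratio (11/3); taking only W gives at most 2×11 = 22 (stopped by the supply cap of 2).
Mixing does better — 1×A and 2×W: area 14 ≤ 14, yield 1·7 + 2·11 = 29.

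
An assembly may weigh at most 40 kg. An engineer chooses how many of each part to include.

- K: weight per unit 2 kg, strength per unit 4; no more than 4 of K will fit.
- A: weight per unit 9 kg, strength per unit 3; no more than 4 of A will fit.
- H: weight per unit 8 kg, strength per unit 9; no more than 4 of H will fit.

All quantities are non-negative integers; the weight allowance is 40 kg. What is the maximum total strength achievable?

52

K has the best ratio (4/2); taking only K gives at most 4×4 = 16 (stopped by the supply cap of 4).
Mixing does better — 4×K and 4×H: weight 40 ≤ 40, strength 4·4 + 4·9 = 52.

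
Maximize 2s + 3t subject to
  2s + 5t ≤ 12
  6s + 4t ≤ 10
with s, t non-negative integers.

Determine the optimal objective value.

(s,t)=(0,2): 2·0+5·2=10≤12, 6·0+4·2=8≤10, objective 6.
(s,t)=(1,1): 2·1+5·1=7≤12, 6·1+4·1=10≤10, objective 5.
(s,t)=(0,1): 2·0+5·1=5≤12, 6·0+4·1=4≤10, objective 3.
Maximum is 6 at (s,t)=(0,2).

6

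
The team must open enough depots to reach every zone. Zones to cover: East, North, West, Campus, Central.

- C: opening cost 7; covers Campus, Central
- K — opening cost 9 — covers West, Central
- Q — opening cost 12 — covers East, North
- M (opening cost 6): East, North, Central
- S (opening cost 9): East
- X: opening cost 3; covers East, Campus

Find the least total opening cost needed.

18

Choose K, M, and X: together they cover East, North, West, Campus, Central — every zone.
Total opening cost: 9 + 6 + 3 = 18.
No cover costs less than 18.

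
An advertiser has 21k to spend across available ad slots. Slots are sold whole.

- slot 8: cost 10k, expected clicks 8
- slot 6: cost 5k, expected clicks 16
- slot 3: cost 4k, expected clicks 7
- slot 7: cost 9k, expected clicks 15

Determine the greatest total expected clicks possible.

This is a 0-1 knapsack instance.
Take slot 6, slot 3, and slot 7: cost 5 + 4 + 9 = 18 ≤ 21, expected clicks 16 + 7 + 15 = 38.
No other feasible combination does better.

38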